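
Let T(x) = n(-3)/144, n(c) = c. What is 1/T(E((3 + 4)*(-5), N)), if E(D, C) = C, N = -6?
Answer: -48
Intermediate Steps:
T(x) = -1/48 (T(x) = -3/144 = -3*1/144 = -1/48)
1/T(E((3 + 4)*(-5), N)) = 1/(-1/48) = -48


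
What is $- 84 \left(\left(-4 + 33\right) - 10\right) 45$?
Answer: $-71820$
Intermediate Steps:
$- 84 \left(\left(-4 + 33\right) - 10\right) 45 = - 84 \left(29 - 10\right) 45 = \left(-84\right) 19 \cdot 45 = \left(-1596\right) 45 = -71820$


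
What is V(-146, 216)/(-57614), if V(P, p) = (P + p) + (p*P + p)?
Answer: 15625/28807 ≈ 0.54240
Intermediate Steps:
V(P, p) = P + 2*p + P*p (V(P, p) = (P + p) + (P*p + p) = (P + p) + (p + P*p) = P + 2*p + P*p)
V(-146, 216)/(-57614) = (-146 + 2*216 - 146*216)/(-57614) = (-146 + 432 - 31536)*(-1/57614) = -31250*(-1/57614) = 15625/28807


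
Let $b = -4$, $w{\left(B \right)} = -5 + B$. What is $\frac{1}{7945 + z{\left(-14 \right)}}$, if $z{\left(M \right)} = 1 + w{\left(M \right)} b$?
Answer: $\frac{1}{8022} \approx 0.00012466$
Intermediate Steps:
$z{\left(M \right)} = 21 - 4 M$ ($z{\left(M \right)} = 1 + \left(-5 + M\right) \left(-4\right) = 1 - \left(-20 + 4 M\right) = 21 - 4 M$)
$\frac{1}{7945 + z{\left(-14 \right)}} = \frac{1}{7945 + \left(21 - -56\right)} = \frac{1}{7945 + \left(21 + 56\right)} = \frac{1}{7945 + 77} = \frac{1}{8022}$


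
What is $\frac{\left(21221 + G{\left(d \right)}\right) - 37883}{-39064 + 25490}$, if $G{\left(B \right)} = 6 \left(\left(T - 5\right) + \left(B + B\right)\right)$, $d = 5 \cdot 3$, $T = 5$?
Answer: $\frac{8241}{6787} \approx 1.2142$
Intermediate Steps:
$d = 15$
$G{\left(B \right)} = 12 B$ ($G{\left(B \right)} = 6 \left(\left(5 - 5\right) + \left(B + B\right)\right) = 6 \left(0 + 2 B\right) = 6 \cdot 2 B = 12 B$)
$\frac{\left(21221 + G{\left(d \right)}\right) - 37883}{-39064 + 25490} = \frac{\left(21221 + 12 \cdot 15\right) - 37883}{-39064 + 25490} = \frac{\left(21221 + 180\right) - 37883}{-13574} = \left(21401 - 37883\right) \left(- \frac{1}{13574}\right) = \left(-16482\right) \left(- \frac{1}{13574}\right) = \frac{8241}{6787}$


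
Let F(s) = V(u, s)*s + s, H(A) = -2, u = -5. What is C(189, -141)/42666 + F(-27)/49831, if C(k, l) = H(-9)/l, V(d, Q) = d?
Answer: 324908755/149889305943 ≈ 0.0021677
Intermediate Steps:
C(k, l) = -2/l
F(s) = -4*s (F(s) = -5*s + s = -4*s)
C(189, -141)/42666 + F(-27)/49831 = -2/(-141)/42666 - 4*(-27)/49831 = -2*(-1/141)*(1/42666) + 108*(1/49831) = (2/141)*(1/42666) + 108/49831 = 1/3007953 + 108/49831 = 324908755/149889305943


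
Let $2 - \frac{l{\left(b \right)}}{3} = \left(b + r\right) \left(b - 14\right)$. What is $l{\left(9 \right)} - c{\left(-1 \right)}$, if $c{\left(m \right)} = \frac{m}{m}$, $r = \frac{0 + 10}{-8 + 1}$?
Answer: $\frac{830}{7} \approx 118.57$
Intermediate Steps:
$r = - \frac{10}{7}$ ($r = \frac{10}{-7} = 10 \left(- \frac{1}{7}\right) = - \frac{10}{7} \approx -1.4286$)
$c{\left(m \right)} = 1$
$l{\left(b \right)} = 6 - 3 \left(-14 + b\right) \left(- \frac{10}{7} + b\right)$ ($l{\left(b \right)} = 6 - 3 \left(b - \frac{10}{7}\right) \left(b - 14\right) = 6 - 3 \left(- \frac{10}{7} + b\right) \left(-14 + b\right) = 6 - 3 \left(-14 + b\right) \left(- \frac{10}{7} + b\right)$)
$l{\left(9 \right)} - c{\left(-1 \right)} = \left(-54 - 3 \cdot 9^{2} + \frac{324}{7} \cdot 9\right) - 1 = \left(-54 - 243 + \frac{2916}{7}\right) - 1 = \frac{837}{7} - 1 = \frac{830}{7}$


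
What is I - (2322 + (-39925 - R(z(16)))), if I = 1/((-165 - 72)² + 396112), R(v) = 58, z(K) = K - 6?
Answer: 17033354742/452281 ≈ 37661.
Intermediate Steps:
z(K) = -6 + K
I = 1/452281 (I = 1/((-237)² + 396112) = 1/(56169 + 396112) = 1/452281 ≈ 2.2110e-6)
I - (2322 + (-39925 - R(z(16)))) = 1/452281 - (2322 + (-39925 - 1*58)) = 1/452281 - (2322 + (-39925 - 58)) = 1/452281 - (2322 - 39983) = 1/452281 - 1*(-37661) = 1/452281 + 37661 = 17033354742/452281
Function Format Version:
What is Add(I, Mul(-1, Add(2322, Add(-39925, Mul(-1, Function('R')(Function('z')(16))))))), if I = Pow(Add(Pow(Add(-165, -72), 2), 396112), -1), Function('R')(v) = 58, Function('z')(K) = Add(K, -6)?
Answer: Rational(17033354742, 452281) ≈ 37661.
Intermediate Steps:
Function('z')(K) = Add(-6, K)
I = Rational(1, 452281) (I = Pow(Add(Pow(-237, 2), 396112), -1) = Pow(Add(56169, 396112), -1) = Pow(452281, -1) = Rational(1, 452281) ≈ 2.2110e-6)
Add(I, Mul(-1, Add(2322, Add(-39925, Mul(-1, Function('R')(Function('z')(16))))))) = Add(Rational(1, 452281), Mul(-1, Add(2322, Add(-39925, Mul(-1, 58))))) = Add(Rational(1, 452281), Mul(-1, Add(2322, Add(-39925, -58)))) = Add(Rational(1, 452281), Mul(-1, Add(2322, -39983))) = Add(Rational(1, 452281), Mul(-1, -37661)) = Add(Rational(1, 452281), 37661) = Rational(17033354742, 452281)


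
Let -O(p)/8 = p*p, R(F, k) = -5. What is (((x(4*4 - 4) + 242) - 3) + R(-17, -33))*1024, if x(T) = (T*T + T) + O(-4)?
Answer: 268288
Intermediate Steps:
O(p) = -8*p² (O(p) = -8*p*p = -8*p²)
x(T) = -128 + T + T² (x(T) = (T*T + T) - 8*(-4)² = (T² + T) - 8*16 = (T + T²) - 128 = -128 + T + T²)
(((x(4*4 - 4) + 242) - 3) + R(-17, -33))*1024 = ((((-128 + (4*4 - 4) + (4*4 - 4)²) + 242) - 3) - 5)*1024 = ((((-128 + (16 - 4) + (16 - 4)²) + 242) - 3) - 5)*1024 = ((((-128 + 12 + 12²) + 242) - 3) - 5)*1024 = ((((-128 + 12 + 144) + 242) - 3) - 5)*1024 = (((28 + 242) - 3) - 5)*1024 = ((270 - 3) - 5)*1024 = (267 - 5)*1024 = 262*1024 = 268288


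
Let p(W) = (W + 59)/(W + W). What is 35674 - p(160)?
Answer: 11415461/320 ≈ 35673.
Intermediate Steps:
p(W) = (59 + W)/(2*W) (p(W) = (59 + W)/((2*W)) = (59 + W)*(1/(2*W)) = (59 + W)/(2*W))
35674 - p(160) = 35674 - (59 + 160)/(2*160) = 35674 - 219/(2*160) = 35674 - 1*219/320 = 35674 - 219/320 = 11415461/320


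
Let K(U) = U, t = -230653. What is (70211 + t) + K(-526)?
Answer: -160968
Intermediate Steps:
(70211 + t) + K(-526) = (70211 - 230653) - 526 = -160442 - 526 = -160968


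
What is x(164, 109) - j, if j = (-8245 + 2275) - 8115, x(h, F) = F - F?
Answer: 14085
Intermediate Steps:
x(h, F) = 0
j = -14085 (j = -5970 - 8115 = -14085)
x(164, 109) - j = 0 - 1*(-14085) = 0 + 14085 = 14085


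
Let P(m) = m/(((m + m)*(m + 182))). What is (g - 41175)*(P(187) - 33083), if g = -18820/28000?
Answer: 1407440233938073/1033200 ≈ 1.3622e+9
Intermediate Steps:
g = -941/1400 (g = -18820*1/28000 = -941/1400 ≈ -0.67214)
P(m) = 1/(2*(182 + m)) (P(m) = m/(((2*m)*(182 + m))) = m/((2*m*(182 + m))) = m*(1/(2*m*(182 + m))) = 1/(2*(182 + m)))
(g - 41175)*(P(187) - 33083) = (-941/1400 - 41175)*(1/(2*(182 + 187)) - 33083) = -57645941*((1/2)/369 - 33083)/1400 = -57645941*((1/2)*(1/369) - 33083)/1400 = -57645941*(1/738 - 33083)/1400 = -57645941/1400*(-24415253/738) = 1407440233938073/1033200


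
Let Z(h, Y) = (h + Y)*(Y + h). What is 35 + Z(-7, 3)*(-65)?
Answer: -1005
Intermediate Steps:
Z(h, Y) = (Y + h)² (Z(h, Y) = (Y + h)*(Y + h) = (Y + h)²)
35 + Z(-7, 3)*(-65) = 35 + (3 - 7)²*(-65) = 35 + (-4)²*(-65) = 35 + 16*(-65) = 35 - 1040 = -1005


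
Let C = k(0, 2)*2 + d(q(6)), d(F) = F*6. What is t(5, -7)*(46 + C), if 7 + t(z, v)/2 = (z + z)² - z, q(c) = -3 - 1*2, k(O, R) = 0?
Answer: 2816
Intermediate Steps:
q(c) = -5 (q(c) = -3 - 2 = -5)
d(F) = 6*F
t(z, v) = -14 - 2*z + 8*z² (t(z, v) = -14 + 2*((z + z)² - z) = -14 + 2*((2*z)² - z) = -14 + 2*(4*z² - z) = -14 + 2*(-z + 4*z²) = -14 + (-2*z + 8*z²) = -14 - 2*z + 8*z²)
C = -30 (C = 0*2 + 6*(-5) = 0 - 30 = -30)
t(5, -7)*(46 + C) = (-14 - 2*5 + 8*5²)*(46 - 30) = (-14 - 10 + 8*25)*16 = (-14 - 10 + 200)*16 = 176*16 = 2816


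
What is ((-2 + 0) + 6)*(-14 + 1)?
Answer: -52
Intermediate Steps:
((-2 + 0) + 6)*(-14 + 1) = (-2 + 6)*(-13) = 4*(-13) = -52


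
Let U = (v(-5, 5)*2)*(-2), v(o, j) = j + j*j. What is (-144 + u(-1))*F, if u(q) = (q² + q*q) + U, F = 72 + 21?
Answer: -24366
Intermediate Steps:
F = 93
v(o, j) = j + j²
U = -120 (U = ((5*(1 + 5))*2)*(-2) = ((5*6)*2)*(-2) = (30*2)*(-2) = 60*(-2) = -120)
u(q) = -120 + 2*q² (u(q) = (q² + q*q) - 120 = (q² + q²) - 120 = 2*q² - 120 = -120 + 2*q²)
(-144 + u(-1))*F = (-144 + (-120 + 2*(-1)²))*93 = (-144 + (-120 + 2*1))*93 = (-144 + (-120 + 2))*93 = (-144 - 118)*93 = -262*93 = -24366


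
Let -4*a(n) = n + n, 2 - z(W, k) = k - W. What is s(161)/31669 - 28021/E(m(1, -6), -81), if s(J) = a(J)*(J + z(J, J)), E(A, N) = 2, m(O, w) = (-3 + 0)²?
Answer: -443711646/31669 ≈ -14011.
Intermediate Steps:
m(O, w) = 9 (m(O, w) = (-3)² = 9)
z(W, k) = 2 + W - k (z(W, k) = 2 - (k - W) = 2 + (W - k) = 2 + W - k)
a(n) = -n/2 (a(n) = -(n + n)/4 = -n/2)
s(J) = -J*(2 + J)/2 (s(J) = (-J/2)*(J + (2 + J - J)) = (-J/2)*(J + 2) = (-J/2)*(2 + J) = -J*(2 + J)/2)
s(161)/31669 - 28021/E(m(1, -6), -81) = -½*161*(2 + 161)/31669 - 28021/2 = -½*161*163*(1/31669) - 28021*½ = -26243/2*1/31669 - 28021/2 = -26243/63338 - 28021/2 = -443711646/31669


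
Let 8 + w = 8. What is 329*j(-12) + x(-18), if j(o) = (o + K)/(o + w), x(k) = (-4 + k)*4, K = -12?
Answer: 570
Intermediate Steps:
w = 0 (w = -8 + 8 = 0)
x(k) = -16 + 4*k
j(o) = (-12 + o)/o (j(o) = (o - 12)/(o + 0) = (-12 + o)/o)
329*j(-12) + x(-18) = 329*((-12 - 12)/(-12)) + (-16 + 4*(-18)) = 329*(-1/12*(-24)) + (-16 - 72) = 329*2 - 88 = 658 - 88 = 570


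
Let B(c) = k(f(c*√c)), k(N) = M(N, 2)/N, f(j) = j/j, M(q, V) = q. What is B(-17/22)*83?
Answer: 83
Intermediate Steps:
f(j) = 1
k(N) = 1 (k(N) = N/N = 1)
B(c) = 1
B(-17/22)*83 = 1*83 = 83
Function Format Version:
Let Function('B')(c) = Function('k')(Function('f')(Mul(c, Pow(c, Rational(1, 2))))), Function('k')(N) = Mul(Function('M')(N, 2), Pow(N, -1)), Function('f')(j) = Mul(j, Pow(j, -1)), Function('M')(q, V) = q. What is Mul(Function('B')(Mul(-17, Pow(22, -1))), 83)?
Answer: 83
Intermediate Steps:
Function('f')(j) = 1
Function('k')(N) = 1 (Function('k')(N) = Mul(N, Pow(N, -1)) = 1)
Function('B')(c) = 1
Mul(Function('B')(Mul(-17, Pow(22, -1))), 83) = Mul(1, 83) = 83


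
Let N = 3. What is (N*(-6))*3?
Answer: -54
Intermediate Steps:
(N*(-6))*3 = (3*(-6))*3 = -18*3 = -54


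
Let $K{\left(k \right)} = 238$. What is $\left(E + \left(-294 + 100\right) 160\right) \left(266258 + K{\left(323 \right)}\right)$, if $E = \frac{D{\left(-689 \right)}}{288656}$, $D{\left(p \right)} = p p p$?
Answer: $- \frac{154683689189904}{18041} \approx -8.574 \cdot 10^{9}$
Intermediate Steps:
$D{\left(p \right)} = p^{3}$ ($D{\left(p \right)} = p^{2} p = p^{3}$)
$E = - \frac{327082769}{288656}$ ($E = \frac{\left(-689\right)^{3}}{288656} = \left(-327082769\right) \frac{1}{288656} = - \frac{327082769}{288656} \approx -1133.1$)
$\left(E + \left(-294 + 100\right) 160\right) \left(266258 + K{\left(323 \right)}\right) = \left(- \frac{327082769}{288656} + \left(-294 + 100\right) 160\right) \left(266258 + 238\right) = \left(- \frac{327082769}{288656} - 31040\right) 266496 = \left(- \frac{9286965009}{288656}\right) 266496 = - \frac{154683689189904}{18041}$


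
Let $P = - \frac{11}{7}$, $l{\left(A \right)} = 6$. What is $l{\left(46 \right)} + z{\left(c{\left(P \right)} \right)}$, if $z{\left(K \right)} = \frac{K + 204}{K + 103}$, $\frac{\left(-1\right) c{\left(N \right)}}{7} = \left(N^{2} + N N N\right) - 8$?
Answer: $\frac{62874}{8275} \approx 7.5981$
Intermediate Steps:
$P = - \frac{11}{7}$ ($P = \left(-11\right) \frac{1}{7} = - \frac{11}{7} \approx -1.5714$)
$c{\left(N \right)} = 56 - 7 N^{2} - 7 N^{3}$ ($c{\left(N \right)} = - 7 \left(\left(N^{2} + N N N\right) - 8\right) = - 7 \left(\left(N^{2} + N^{2} N\right) - 8\right) = - 7 \left(\left(N^{2} + N^{3}\right) - 8\right) = - 7 \left(-8 + N^{2} + N^{3}\right) = 56 - 7 N^{2} - 7 N^{3}$)
$z{\left(K \right)} = \frac{204 + K}{103 + K}$
$l{\left(46 \right)} + z{\left(c{\left(P \right)} \right)} = 6 + \frac{204 - \left(-56 - \frac{1331}{49} + \frac{121}{7}\right)}{103 - \left(-56 - \frac{1331}{49} + \frac{121}{7}\right)} = 6 + \frac{204 - - \frac{3228}{49}}{103 - - \frac{3228}{49}} = 6 + \frac{204 + \left(56 - \frac{121}{7} + \frac{1331}{49}\right)}{103 + \left(56 - \frac{121}{7} + \frac{1331}{49}\right)} = 6 + \frac{204 + \frac{3228}{49}}{103 + \frac{3228}{49}} = 6 + \frac{1}{\frac{8275}{49}} \cdot \frac{13224}{49} = 6 + \frac{49}{8275} \cdot \frac{13224}{49} = 6 + \frac{13224}{8275} = \frac{62874}{8275}$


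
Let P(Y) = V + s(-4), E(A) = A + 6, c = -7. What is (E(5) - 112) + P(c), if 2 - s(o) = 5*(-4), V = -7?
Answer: -86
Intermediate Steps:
s(o) = 22 (s(o) = 2 - 5*(-4) = 2 - 1*(-20) = 2 + 20 = 22)
E(A) = 6 + A
P(Y) = 15 (P(Y) = -7 + 22 = 15)
(E(5) - 112) + P(c) = ((6 + 5) - 112) + 15 = (11 - 112) + 15 = -101 + 15 = -86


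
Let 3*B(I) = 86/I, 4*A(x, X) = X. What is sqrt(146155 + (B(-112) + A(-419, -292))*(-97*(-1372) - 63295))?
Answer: I*sqrt(3893582854)/28 ≈ 2228.5*I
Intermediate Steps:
A(x, X) = X/4
B(I) = 86/(3*I) (B(I) = (86/I)/3 = 86/(3*I))
sqrt(146155 + (B(-112) + A(-419, -292))*(-97*(-1372) - 63295)) = sqrt(146155 + ((86/3)/(-112) + (1/4)*(-292))*(-97*(-1372) - 63295)) = sqrt(146155 + ((86/3)*(-1/112) - 73)*(133084 - 63295)) = sqrt(146155 + (-43/168 - 73)*69789) = sqrt(146155 - 12307/168*69789) = sqrt(146155 - 286297741/56) = sqrt(-278113061/56) = I*sqrt(3893582854)/28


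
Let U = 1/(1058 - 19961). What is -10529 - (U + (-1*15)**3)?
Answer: -135232061/18903 ≈ -7154.0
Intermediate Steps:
U = -1/18903 (U = 1/(-18903) = -1/18903 ≈ -5.2902e-5)
-10529 - (U + (-1*15)**3) = -10529 - (-1/18903 + (-1*15)**3) = -10529 - (-1/18903 + (-15)**3) = -10529 - (-1/18903 - 3375) = -10529 - 1*(-63797626/18903) = -10529 + 63797626/18903 = -135232061/18903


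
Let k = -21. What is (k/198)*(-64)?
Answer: 224/33 ≈ 6.7879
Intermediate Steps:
(k/198)*(-64) = -21/198*(-64) = -21*1/198*(-64) = -7/66*(-64) = 224/33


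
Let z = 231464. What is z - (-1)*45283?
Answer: 276747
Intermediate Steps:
z - (-1)*45283 = 231464 - (-1)*45283 = 231464 - 1*(-45283) = 231464 + 45283 = 276747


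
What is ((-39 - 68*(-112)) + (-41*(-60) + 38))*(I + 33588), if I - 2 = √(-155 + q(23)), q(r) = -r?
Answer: 338419250 + 10075*I*√178 ≈ 3.3842e+8 + 1.3442e+5*I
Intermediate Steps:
I = 2 + I*√178 (I = 2 + √(-155 - 1*23) = 2 + √(-155 - 23) = 2 + √(-178) = 2 + I*√178 ≈ 2.0 + 13.342*I)
((-39 - 68*(-112)) + (-41*(-60) + 38))*(I + 33588) = ((-39 - 68*(-112)) + (-41*(-60) + 38))*((2 + I*√178) + 33588) = ((-39 + 7616) + (2460 + 38))*(33590 + I*√178) = (7577 + 2498)*(33590 + I*√178) = 10075*(33590 + I*√178) = 338419250 + 10075*I*√178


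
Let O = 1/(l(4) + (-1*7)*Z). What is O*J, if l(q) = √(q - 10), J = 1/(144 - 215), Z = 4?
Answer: 14/28045 + I*√6/56090 ≈ 0.0004992 + 4.3671e-5*I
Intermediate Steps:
J = -1/71 (J = 1/(-71) = -1/71 ≈ -0.014085)
l(q) = √(-10 + q)
O = 1/(-28 + I*√6) (O = 1/(√(-10 + 4) - 1*7*4) = 1/(√(-6) - 7*4) = 1/(I*√6 - 28) = 1/(-28 + I*√6) ≈ -0.035443 - 0.0031006*I)
O*J = (-14/395 - I*√6/790)*(-1/71) = 14/28045 + I*√6/56090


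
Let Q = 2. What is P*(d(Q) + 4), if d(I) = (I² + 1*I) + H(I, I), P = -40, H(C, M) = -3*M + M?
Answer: -240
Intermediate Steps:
H(C, M) = -2*M
d(I) = I² - I (d(I) = (I² + 1*I) - 2*I = (I² + I) - 2*I = (I + I²) - 2*I = I² - I)
P*(d(Q) + 4) = -40*(2*(-1 + 2) + 4) = -40*(2*1 + 4) = -40*(2 + 4) = -40*6 = -240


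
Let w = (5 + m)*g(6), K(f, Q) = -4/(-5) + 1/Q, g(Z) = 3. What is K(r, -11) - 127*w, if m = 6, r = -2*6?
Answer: -230466/55 ≈ -4190.3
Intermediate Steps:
r = -12
K(f, Q) = 4/5 + 1/Q (K(f, Q) = -4*(-1/5) + 1/Q = 4/5 + 1/Q)
w = 33 (w = (5 + 6)*3 = 11*3 = 33)
K(r, -11) - 127*w = (4/5 + 1/(-11)) - 127*33 = (4/5 - 1/11) - 4191 = 39/55 - 4191 = -230466/55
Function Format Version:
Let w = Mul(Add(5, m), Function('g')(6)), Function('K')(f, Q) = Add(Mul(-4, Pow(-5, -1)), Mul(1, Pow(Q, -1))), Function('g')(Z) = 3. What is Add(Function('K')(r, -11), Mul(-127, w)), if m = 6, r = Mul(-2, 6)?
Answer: Rational(-230466, 55) ≈ -4190.3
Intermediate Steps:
r = -12
Function('K')(f, Q) = Add(Rational(4, 5), Pow(Q, -1)) (Function('K')(f, Q) = Add(Mul(-4, Rational(-1, 5)), Pow(Q, -1)) = Add(Rational(4, 5), Pow(Q, -1)))
w = 33 (w = Mul(Add(5, 6), 3) = Mul(11, 3) = 33)
Add(Function('K')(r, -11), Mul(-127, w)) = Add(Add(Rational(4, 5), Pow(-11, -1)), Mul(-127, 33)) = Add(Add(Rational(4, 5), Rational(-1, 11)), -4191) = Add(Rational(39, 55), -4191) = Rational(-230466, 55)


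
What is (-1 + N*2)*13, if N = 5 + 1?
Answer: 143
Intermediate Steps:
N = 6
(-1 + N*2)*13 = (-1 + 6*2)*13 = (-1 + 12)*13 = 11*13 = 143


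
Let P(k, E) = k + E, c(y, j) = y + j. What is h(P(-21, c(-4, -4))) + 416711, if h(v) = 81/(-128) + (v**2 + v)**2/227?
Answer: 12192332461/29056 ≈ 4.1962e+5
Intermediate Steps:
c(y, j) = j + y
P(k, E) = E + k
h(v) = -81/128 + (v + v**2)**2/227 (h(v) = 81*(-1/128) + (v + v**2)**2*(1/227) = -81/128 + (v + v**2)**2/227)
h(P(-21, c(-4, -4))) + 416711 = (-81/128 + ((-4 - 4) - 21)**2*(1 + ((-4 - 4) - 21))**2/227) + 416711 = (-81/128 + (-8 - 21)**2*(1 + (-8 - 21))**2/227) + 416711 = (-81/128 + (1/227)*(-29)**2*(1 - 29)**2) + 416711 = (-81/128 + (1/227)*841*(-28)**2) + 416711 = (-81/128 + (1/227)*841*784) + 416711 = (-81/128 + 659344/227) + 416711 = 84377645/29056 + 416711 = 12192332461/29056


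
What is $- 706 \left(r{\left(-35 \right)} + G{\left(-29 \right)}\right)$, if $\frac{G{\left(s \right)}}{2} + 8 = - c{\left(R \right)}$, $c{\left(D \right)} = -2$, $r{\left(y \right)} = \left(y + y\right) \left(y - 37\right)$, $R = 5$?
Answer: $-3549768$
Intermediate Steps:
$r{\left(y \right)} = 2 y \left(-37 + y\right)$
$G{\left(s \right)} = -12$ ($G{\left(s \right)} = -16 + 2 \left(\left(-1\right) \left(-2\right)\right) = -16 + 2 \cdot 2 = -16 + 4 = -12$)
$- 706 \left(r{\left(-35 \right)} + G{\left(-29 \right)}\right) = - 706 \left(2 \left(-35\right) \left(-37 - 35\right) - 12\right) = - 706 \left(2 \left(-35\right) \left(-72\right) - 12\right) = - 706 \left(5040 - 12\right) = \left(-706\right) 5028 = -3549768$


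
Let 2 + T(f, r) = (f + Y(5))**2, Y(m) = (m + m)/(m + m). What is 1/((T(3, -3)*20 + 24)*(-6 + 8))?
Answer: 1/608 ≈ 0.0016447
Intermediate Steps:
Y(m) = 1 (Y(m) = (2*m)/((2*m)) = (2*m)*(1/(2*m)) = 1)
T(f, r) = -2 + (1 + f)**2 (T(f, r) = -2 + (f + 1)**2 = -2 + (1 + f)**2)
1/((T(3, -3)*20 + 24)*(-6 + 8)) = 1/(((-2 + (1 + 3)**2)*20 + 24)*(-6 + 8)) = 1/(((-2 + 4**2)*20 + 24)*2) = 1/(((-2 + 16)*20 + 24)*2) = 1/((14*20 + 24)*2) = 1/((280 + 24)*2) = 1/(304*2) = 1/608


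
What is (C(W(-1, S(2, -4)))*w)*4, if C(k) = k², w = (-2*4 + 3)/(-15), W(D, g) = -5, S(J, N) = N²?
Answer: 100/3 ≈ 33.333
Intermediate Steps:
w = ⅓ (w = (-8 + 3)*(-1/15) = -5*(-1/15) = ⅓ ≈ 0.33333)
(C(W(-1, S(2, -4)))*w)*4 = ((-5)²*(⅓))*4 = (25*(⅓))*4 = (25/3)*4 = 100/3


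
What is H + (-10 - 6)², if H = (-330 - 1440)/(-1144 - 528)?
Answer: 214901/836 ≈ 257.06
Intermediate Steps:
H = 885/836 (H = -1770/(-1672) = -1770*(-1/1672) = 885/836 ≈ 1.0586)
H + (-10 - 6)² = 885/836 + (-10 - 6)² = 885/836 + (-16)² = 885/836 + 256 = 214901/836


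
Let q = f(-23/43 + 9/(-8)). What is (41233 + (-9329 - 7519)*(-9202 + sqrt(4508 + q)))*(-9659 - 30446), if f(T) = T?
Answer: -6219344195545 + 168922260*sqrt(133315566)/43 ≈ -6.1740e+12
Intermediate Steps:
q = -571/344 (q = -23/43 + 9/(-8) = -23*1/43 + 9*(-1/8) = -23/43 - 9/8 = -571/344 ≈ -1.6599)
(41233 + (-9329 - 7519)*(-9202 + sqrt(4508 + q)))*(-9659 - 30446) = (41233 + (-9329 - 7519)*(-9202 + sqrt(4508 - 571/344)))*(-9659 - 30446) = (41233 - 16848*(-9202 + sqrt(1550181/344)))*(-40105) = (41233 - 16848*(-9202 + sqrt(133315566)/172))*(-40105) = (41233 + (155035296 - 4212*sqrt(133315566)/43))*(-40105) = (155076529 - 4212*sqrt(133315566)/43)*(-40105) = -6219344195545 + 168922260*sqrt(133315566)/43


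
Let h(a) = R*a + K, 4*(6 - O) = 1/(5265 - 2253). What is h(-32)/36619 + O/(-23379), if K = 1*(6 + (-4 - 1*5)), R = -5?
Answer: 41575142491/10314480760848 ≈ 0.0040308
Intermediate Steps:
O = 72287/12048 (O = 6 - 1/(4*(5265 - 2253)) = 6 - 1/4/3012 = 6 - 1/4*1/3012 = 6 - 1/12048 = 72287/12048 ≈ 5.9999)
K = -3 (K = 1*(6 + (-4 - 5)) = 1*(6 - 9) = 1*(-3) = -3)
h(a) = -3 - 5*a (h(a) = -5*a - 3 = -3 - 5*a)
h(-32)/36619 + O/(-23379) = (-3 - 5*(-32))/36619 + (72287/12048)/(-23379) = (-3 + 160)*(1/36619) + (72287/12048)*(-1/23379) = 157*(1/36619) - 72287/281670192 = 157/36619 - 72287/281670192 = 41575142491/10314480760848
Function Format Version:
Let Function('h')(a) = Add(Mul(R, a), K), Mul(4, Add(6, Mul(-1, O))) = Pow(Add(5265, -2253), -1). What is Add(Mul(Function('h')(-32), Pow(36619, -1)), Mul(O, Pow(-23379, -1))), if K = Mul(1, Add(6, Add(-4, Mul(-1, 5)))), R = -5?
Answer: Rational(41575142491, 10314480760848) ≈ 0.0040308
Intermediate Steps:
O = Rational(72287, 12048) (O = Add(6, Mul(Rational(-1, 4), Pow(Add(5265, -2253), -1))) = Add(6, Mul(Rational(-1, 4), Pow(3012, -1))) = Add(6, Mul(Rational(-1, 4), Rational(1, 3012))) = Add(6, Rational(-1, 12048)) = Rational(72287, 12048) ≈ 5.9999)
K = -3 (K = Mul(1, Add(6, Add(-4, -5))) = Mul(1, Add(6, -9)) = Mul(1, -3) = -3)
Function('h')(a) = Add(-3, Mul(-5, a)) (Function('h')(a) = Add(Mul(-5, a), -3) = Add(-3, Mul(-5, a)))
Add(Mul(Function('h')(-32), Pow(36619, -1)), Mul(O, Pow(-23379, -1))) = Add(Mul(Add(-3, Mul(-5, -32)), Pow(36619, -1)), Mul(Rational(72287, 12048), Pow(-23379, -1))) = Add(Mul(Add(-3, 160), Rational(1, 36619)), Mul(Rational(72287, 12048), Rational(-1, 23379))) = Add(Mul(157, Rational(1, 36619)), Rational(-72287, 281670192)) = Add(Rational(157, 36619), Rational(-72287, 281670192)) = Rational(41575142491, 10314480760848)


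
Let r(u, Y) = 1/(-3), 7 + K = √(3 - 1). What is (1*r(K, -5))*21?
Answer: -7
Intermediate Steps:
K = -7 + √2 (K = -7 + √(3 - 1) = -7 + √2 ≈ -5.5858)
r(u, Y) = -⅓
(1*r(K, -5))*21 = (1*(-⅓))*21 = -⅓*21 = -7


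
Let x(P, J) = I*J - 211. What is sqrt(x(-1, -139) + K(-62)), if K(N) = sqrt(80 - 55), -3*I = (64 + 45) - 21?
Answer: sqrt(34842)/3 ≈ 62.220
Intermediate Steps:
I = -88/3 (I = -((64 + 45) - 21)/3 = -(109 - 21)/3 = -1/3*88 = -88/3 ≈ -29.333)
K(N) = 5 (K(N) = sqrt(25) = 5)
x(P, J) = -211 - 88*J/3 (x(P, J) = -88*J/3 - 211 = -211 - 88*J/3)
sqrt(x(-1, -139) + K(-62)) = sqrt((-211 - 88/3*(-139)) + 5) = sqrt((-211 + 12232/3) + 5) = sqrt(11599/3 + 5) = sqrt(11614/3) = sqrt(34842)/3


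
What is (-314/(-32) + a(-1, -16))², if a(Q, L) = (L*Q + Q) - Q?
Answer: 170569/256 ≈ 666.29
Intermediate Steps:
a(Q, L) = L*Q (a(Q, L) = (Q + L*Q) - Q = L*Q)
(-314/(-32) + a(-1, -16))² = (-314/(-32) - 16*(-1))² = (-314*(-1/32) + 16)² = (157/16 + 16)² = (413/16)² = 170569/256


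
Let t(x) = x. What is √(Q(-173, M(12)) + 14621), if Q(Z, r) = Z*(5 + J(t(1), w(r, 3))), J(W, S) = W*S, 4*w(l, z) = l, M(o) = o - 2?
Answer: √53294/2 ≈ 115.43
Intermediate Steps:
M(o) = -2 + o
w(l, z) = l/4
J(W, S) = S*W
Q(Z, r) = Z*(5 + r/4) (Q(Z, r) = Z*(5 + (r/4)*1) = Z*(5 + r/4))
√(Q(-173, M(12)) + 14621) = √((¼)*(-173)*(20 + (-2 + 12)) + 14621) = √((¼)*(-173)*(20 + 10) + 14621) = √((¼)*(-173)*30 + 14621) = √(-2595/2 + 14621) = √(26647/2) = √53294/2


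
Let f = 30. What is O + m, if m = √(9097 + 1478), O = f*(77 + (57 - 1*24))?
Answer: 3300 + 15*√47 ≈ 3402.8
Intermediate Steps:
O = 3300 (O = 30*(77 + (57 - 1*24)) = 30*(77 + (57 - 24)) = 30*(77 + 33) = 30*110 = 3300)
m = 15*√47 (m = √10575 = 15*√47 ≈ 102.83)
O + m = 3300 + 15*√47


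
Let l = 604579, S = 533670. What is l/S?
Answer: 604579/533670 ≈ 1.1329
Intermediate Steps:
l/S = 604579/533670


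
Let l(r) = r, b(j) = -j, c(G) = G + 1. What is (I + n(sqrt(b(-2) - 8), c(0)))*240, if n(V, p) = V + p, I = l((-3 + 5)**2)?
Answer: 1200 + 240*I*sqrt(6) ≈ 1200.0 + 587.88*I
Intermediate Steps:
c(G) = 1 + G
I = 4 (I = (-3 + 5)**2 = 2**2 = 4)
(I + n(sqrt(b(-2) - 8), c(0)))*240 = (4 + (sqrt(-1*(-2) - 8) + (1 + 0)))*240 = (4 + (sqrt(2 - 8) + 1))*240 = (4 + (sqrt(-6) + 1))*240 = (4 + (I*sqrt(6) + 1))*240 = (4 + (1 + I*sqrt(6)))*240 = (5 + I*sqrt(6))*240 = 1200 + 240*I*sqrt(6)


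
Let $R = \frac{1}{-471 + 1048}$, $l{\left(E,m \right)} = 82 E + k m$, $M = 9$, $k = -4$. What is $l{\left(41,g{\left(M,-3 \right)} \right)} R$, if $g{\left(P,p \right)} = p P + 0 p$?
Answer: $\frac{3470}{577} \approx 6.0139$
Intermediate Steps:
$g{\left(P,p \right)} = P p$ ($g{\left(P,p \right)} = P p + 0 = P p$)
$l{\left(E,m \right)} = - 4 m + 82 E$ ($l{\left(E,m \right)} = 82 E - 4 m = - 4 m + 82 E$)
$R = \frac{1}{577} \approx 0.0017331$
$l{\left(41,g{\left(M,-3 \right)} \right)} R = \left(- 4 \cdot 9 \left(-3\right) + 82 \cdot 41\right) \frac{1}{577} = \left(\left(-4\right) \left(-27\right) + 3362\right) \frac{1}{577} = \left(108 + 3362\right) \frac{1}{577} = 3470 \cdot \frac{1}{577} = \frac{3470}{577}$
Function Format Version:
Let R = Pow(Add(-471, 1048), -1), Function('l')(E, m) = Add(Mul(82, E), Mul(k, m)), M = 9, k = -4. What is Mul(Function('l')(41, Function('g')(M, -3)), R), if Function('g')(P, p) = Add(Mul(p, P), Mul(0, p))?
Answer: Rational(3470, 577) ≈ 6.0139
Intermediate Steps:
Function('g')(P, p) = Mul(P, p) (Function('g')(P, p) = Add(Mul(P, p), 0) = Mul(P, p))
Function('l')(E, m) = Add(Mul(-4, m), Mul(82, E)) (Function('l')(E, m) = Add(Mul(82, E), Mul(-4, m)) = Add(Mul(-4, m), Mul(82, E)))
R = Rational(1, 577) (R = Pow(577, -1) = Rational(1, 577) ≈ 0.0017331)
Mul(Function('l')(41, Function('g')(M, -3)), R) = Mul(Add(Mul(-4, Mul(9, -3)), Mul(82, 41)), Rational(1, 577)) = Mul(Add(Mul(-4, -27), 3362), Rational(1, 577)) = Mul(Add(108, 3362), Rational(1, 577)) = Mul(3470, Rational(1, 577)) = Rational(3470, 577)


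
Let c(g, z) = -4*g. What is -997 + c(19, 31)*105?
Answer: -8977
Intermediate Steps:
-997 + c(19, 31)*105 = -997 - 4*19*105 = -997 - 76*105 = -997 - 7980 = -8977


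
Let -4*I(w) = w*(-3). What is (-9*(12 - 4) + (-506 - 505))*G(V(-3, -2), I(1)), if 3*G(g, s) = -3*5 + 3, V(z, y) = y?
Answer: 4332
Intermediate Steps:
I(w) = 3*w/4 (I(w) = -w*(-3)/4 = -(-3)*w/4 = 3*w/4)
G(g, s) = -4 (G(g, s) = (-3*5 + 3)/3 = (-15 + 3)/3 = (⅓)*(-12) = -4)
(-9*(12 - 4) + (-506 - 505))*G(V(-3, -2), I(1)) = (-9*(12 - 4) + (-506 - 505))*(-4) = (-9*8 - 1011)*(-4) = (-72 - 1011)*(-4) = -1083*(-4) = 4332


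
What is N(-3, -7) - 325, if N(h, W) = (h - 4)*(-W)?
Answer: -374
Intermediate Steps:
N(h, W) = -W*(-4 + h) (N(h, W) = (-4 + h)*(-W) = -W*(-4 + h))
N(-3, -7) - 325 = -7*(4 - 1*(-3)) - 325 = -7*(4 + 3) - 325 = -7*7 - 325 = -49 - 325 = -374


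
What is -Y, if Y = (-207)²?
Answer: -42849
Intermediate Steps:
Y = 42849
-Y = -1*42849 = -42849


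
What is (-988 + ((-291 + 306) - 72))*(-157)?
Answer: 164065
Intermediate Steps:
(-988 + ((-291 + 306) - 72))*(-157) = (-988 + (15 - 72))*(-157) = (-988 - 57)*(-157) = -1045*(-157) = 164065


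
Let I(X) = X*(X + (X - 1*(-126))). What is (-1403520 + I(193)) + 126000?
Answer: -1178704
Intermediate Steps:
I(X) = X*(126 + 2*X) (I(X) = X*(X + (X + 126)) = X*(X + (126 + X)) = X*(126 + 2*X))
(-1403520 + I(193)) + 126000 = (-1403520 + 2*193*(63 + 193)) + 126000 = (-1403520 + 2*193*256) + 126000 = (-1403520 + 98816) + 126000 = -1304704 + 126000 = -1178704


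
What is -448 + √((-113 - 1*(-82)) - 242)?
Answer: -448 + I*√273 ≈ -448.0 + 16.523*I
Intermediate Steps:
-448 + √((-113 - 1*(-82)) - 242) = -448 + √((-113 + 82) - 242) = -448 + √(-31 - 242) = -448 + √(-273) = -448 + I*√273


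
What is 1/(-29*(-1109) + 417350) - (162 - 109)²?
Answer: -1262676398/449511 ≈ -2809.0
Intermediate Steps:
1/(-29*(-1109) + 417350) - (162 - 109)² = 1/(32161 + 417350) - 1*53² = 1/449511 - 1*2809 = 1/449511 - 2809 = -1262676398/449511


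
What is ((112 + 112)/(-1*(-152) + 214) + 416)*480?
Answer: 12198400/61 ≈ 1.9997e+5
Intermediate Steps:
((112 + 112)/(-1*(-152) + 214) + 416)*480 = (224/(152 + 214) + 416)*480 = (224/366 + 416)*480 = (224*(1/366) + 416)*480 = (112/183 + 416)*480 = (76240/183)*480 = 12198400/61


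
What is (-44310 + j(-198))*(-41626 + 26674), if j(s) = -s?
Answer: 659562624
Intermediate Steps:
(-44310 + j(-198))*(-41626 + 26674) = (-44310 - 1*(-198))*(-41626 + 26674) = (-44310 + 198)*(-14952) = -44112*(-14952) = 659562624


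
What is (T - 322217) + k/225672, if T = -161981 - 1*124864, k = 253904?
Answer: -17180998220/28209 ≈ -6.0906e+5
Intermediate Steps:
T = -286845 (T = -161981 - 124864 = -286845)
(T - 322217) + k/225672 = (-286845 - 322217) + 253904/225672 = -609062 + 253904*(1/225672) = -609062 + 31738/28209 = -17180998220/28209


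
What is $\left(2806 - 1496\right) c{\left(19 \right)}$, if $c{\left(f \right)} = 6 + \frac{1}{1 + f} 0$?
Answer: $7860$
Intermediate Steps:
$c{\left(f \right)} = 6$ ($c{\left(f \right)} = 6 + 0 = 6$)
$\left(2806 - 1496\right) c{\left(19 \right)} = \left(2806 - 1496\right) 6 = 1310 \cdot 6 = 7860$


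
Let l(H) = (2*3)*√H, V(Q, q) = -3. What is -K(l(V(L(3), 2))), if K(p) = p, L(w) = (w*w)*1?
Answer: -6*I*√3 ≈ -10.392*I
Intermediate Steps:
L(w) = w² (L(w) = w²*1 = w²)
l(H) = 6*√H
-K(l(V(L(3), 2))) = -6*√(-3) = -6*I*√3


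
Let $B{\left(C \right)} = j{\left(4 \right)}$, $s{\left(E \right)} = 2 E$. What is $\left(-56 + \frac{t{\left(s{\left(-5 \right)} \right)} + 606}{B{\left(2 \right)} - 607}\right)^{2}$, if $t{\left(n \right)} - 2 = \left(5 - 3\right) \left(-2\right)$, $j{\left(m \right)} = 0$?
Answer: $\frac{1196883216}{368449} \approx 3248.4$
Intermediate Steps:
$B{\left(C \right)} = 0$
$t{\left(n \right)} = -2$ ($t{\left(n \right)} = 2 + \left(5 - 3\right) \left(-2\right) = 2 + 2 \left(-2\right) = 2 - 4 = -2$)
$\left(-56 + \frac{t{\left(s{\left(-5 \right)} \right)} + 606}{B{\left(2 \right)} - 607}\right)^{2} = \left(-56 + \frac{-2 + 606}{0 - 607}\right)^{2} = \left(-56 + \frac{604}{-607}\right)^{2} = \left(-56 + 604 \left(- \frac{1}{607}\right)\right)^{2} = \left(-56 - \frac{604}{607}\right)^{2} = \left(- \frac{34596}{607}\right)^{2} = \frac{1196883216}{368449}$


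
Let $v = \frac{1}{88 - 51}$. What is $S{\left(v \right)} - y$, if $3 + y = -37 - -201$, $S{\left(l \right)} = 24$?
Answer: $-137$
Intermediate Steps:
$v = \frac{1}{37} \approx 0.027027$
$y = 161$ ($y = -3 - -164 = -3 + \left(-37 + 201\right) = -3 + 164 = 161$)
$S{\left(v \right)} - y = 24 - 161 = -137$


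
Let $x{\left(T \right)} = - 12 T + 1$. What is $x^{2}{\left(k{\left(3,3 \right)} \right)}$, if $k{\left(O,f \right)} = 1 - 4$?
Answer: $1369$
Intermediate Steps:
$k{\left(O,f \right)} = -3$
$x{\left(T \right)} = 1 - 12 T$
$x^{2}{\left(k{\left(3,3 \right)} \right)} = \left(1 - -36\right)^{2} = \left(1 + 36\right)^{2} = 37^{2} = 1369$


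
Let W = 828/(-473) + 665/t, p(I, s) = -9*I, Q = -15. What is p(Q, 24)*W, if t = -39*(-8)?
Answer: 2529405/49192 ≈ 51.419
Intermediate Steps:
t = 312
W = 56209/147576 (W = 828/(-473) + 665/312 = 828*(-1/473) + 665*(1/312) = -828/473 + 665/312 = 56209/147576 ≈ 0.38088)
p(Q, 24)*W = -9*(-15)*(56209/147576) = 135*(56209/147576) = 2529405/49192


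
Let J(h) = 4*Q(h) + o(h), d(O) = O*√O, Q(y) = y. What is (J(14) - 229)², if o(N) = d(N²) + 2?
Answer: 6620329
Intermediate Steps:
d(O) = O^(3/2)
o(N) = 2 + (N²)^(3/2) (o(N) = (N²)^(3/2) + 2 = 2 + (N²)^(3/2))
J(h) = 2 + (h²)^(3/2) + 4*h (J(h) = 4*h + (2 + (h²)^(3/2)) = 2 + (h²)^(3/2) + 4*h)
(J(14) - 229)² = ((2 + (14²)^(3/2) + 4*14) - 229)² = ((2 + 196^(3/2) + 56) - 229)² = ((2 + 2744 + 56) - 229)² = (2802 - 229)² = 2573² = 6620329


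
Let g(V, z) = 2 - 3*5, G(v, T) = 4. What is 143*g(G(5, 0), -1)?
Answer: -1859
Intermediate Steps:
g(V, z) = -13 (g(V, z) = 2 - 1*15 = 2 - 15 = -13)
143*g(G(5, 0), -1) = 143*(-13) = -1859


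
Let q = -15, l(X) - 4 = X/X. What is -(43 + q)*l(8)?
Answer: -140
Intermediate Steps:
l(X) = 5 (l(X) = 4 + X/X = 4 + 1 = 5)
-(43 + q)*l(8) = -(43 - 15)*5 = -28*5 = -1*140 = -140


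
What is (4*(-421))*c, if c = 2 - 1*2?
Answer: 0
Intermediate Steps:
c = 0 (c = 2 - 2 = 0)
(4*(-421))*c = (4*(-421))*0 = -1684*0 = 0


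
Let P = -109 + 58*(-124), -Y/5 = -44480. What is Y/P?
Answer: -222400/7301 ≈ -30.462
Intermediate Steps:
Y = 222400 (Y = -5*(-44480) = 222400)
P = -7301 (P = -109 - 7192 = -7301)
Y/P = 222400/(-7301) = 222400*(-1/7301) = -222400/7301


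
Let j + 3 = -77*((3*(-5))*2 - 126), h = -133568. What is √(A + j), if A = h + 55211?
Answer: 6*I*√1843 ≈ 257.58*I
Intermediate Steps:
j = 12009 (j = -3 - 77*((3*(-5))*2 - 126) = -3 - 77*(-15*2 - 126) = -3 - 77*(-30 - 126) = -3 - 77*(-156) = -3 + 12012 = 12009)
A = -78357 (A = -133568 + 55211 = -78357)
√(A + j) = √(-78357 + 12009) = √(-66348) = 6*I*√1843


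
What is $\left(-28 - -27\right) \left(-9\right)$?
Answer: $9$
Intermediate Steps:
$\left(-28 - -27\right) \left(-9\right) = \left(-28 + 27\right) \left(-9\right) = \left(-1\right) \left(-9\right) = 9$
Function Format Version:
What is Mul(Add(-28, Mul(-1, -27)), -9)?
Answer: 9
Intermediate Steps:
Mul(Add(-28, Mul(-1, -27)), -9) = Mul(Add(-28, 27), -9) = Mul(-1, -9) = 9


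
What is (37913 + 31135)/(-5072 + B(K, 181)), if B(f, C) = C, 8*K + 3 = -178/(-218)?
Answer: -69048/4891 ≈ -14.117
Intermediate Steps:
K = -119/436 (K = -3/8 + (-178/(-218))/8 = -3/8 + (-178*(-1/218))/8 = -3/8 + (⅛)*(89/109) = -3/8 + 89/872 = -119/436 ≈ -0.27294)
(37913 + 31135)/(-5072 + B(K, 181)) = (37913 + 31135)/(-5072 + 181) = 69048/(-4891) = 69048*(-1/4891) = -69048/4891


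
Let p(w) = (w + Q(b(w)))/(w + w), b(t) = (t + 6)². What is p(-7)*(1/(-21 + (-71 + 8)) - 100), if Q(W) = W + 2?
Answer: -8401/294 ≈ -28.575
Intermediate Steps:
b(t) = (6 + t)²
Q(W) = 2 + W
p(w) = (2 + w + (6 + w)²)/(2*w) (p(w) = (w + (2 + (6 + w)²))/(w + w) = (2 + w + (6 + w)²)/((2*w)) = (2 + w + (6 + w)²)*(1/(2*w)) = (2 + w + (6 + w)²)/(2*w))
p(-7)*(1/(-21 + (-71 + 8)) - 100) = ((½)*(2 - 7 + (6 - 7)²)/(-7))*(1/(-21 + (-71 + 8)) - 100) = ((½)*(-⅐)*(2 - 7 + (-1)²))*(1/(-21 - 63) - 100) = ((½)*(-⅐)*(2 - 7 + 1))*(1/(-84) - 100) = ((½)*(-⅐)*(-4))*(-1/84 - 100) = (2/7)*(-8401/84) = -8401/294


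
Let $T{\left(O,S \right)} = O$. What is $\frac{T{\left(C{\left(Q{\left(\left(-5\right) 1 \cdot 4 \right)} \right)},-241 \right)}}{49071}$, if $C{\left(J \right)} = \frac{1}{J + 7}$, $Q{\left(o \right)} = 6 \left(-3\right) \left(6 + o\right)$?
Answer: $\frac{1}{12709389} \approx 7.8682 \cdot 10^{-8}$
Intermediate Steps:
$Q{\left(o \right)} = -108 - 18 o$ ($Q{\left(o \right)} = - 18 \left(6 + o\right) = -108 - 18 o$)
$C{\left(J \right)} = \frac{1}{7 + J}$
$\frac{T{\left(C{\left(Q{\left(\left(-5\right) 1 \cdot 4 \right)} \right)},-241 \right)}}{49071} = \frac{1}{\left(7 - \left(108 + 18 \left(-5\right) 1 \cdot 4\right)\right) 49071} = \frac{1}{7 - \left(108 + 18 \left(\left(-5\right) 4\right)\right)} \frac{1}{49071} = \frac{1}{7 - -252} \cdot \frac{1}{49071} = \frac{1}{7 + \left(-108 + 360\right)} \frac{1}{49071} = \frac{1}{7 + 252} \cdot \frac{1}{49071} = \frac{1}{259} \cdot \frac{1}{49071} = \frac{1}{12709389}$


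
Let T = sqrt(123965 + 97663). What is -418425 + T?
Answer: -418425 + 2*sqrt(55407) ≈ -4.1795e+5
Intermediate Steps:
T = 2*sqrt(55407) (T = sqrt(221628) = 2*sqrt(55407) ≈ 470.77)
-418425 + T = -418425 + 2*sqrt(55407)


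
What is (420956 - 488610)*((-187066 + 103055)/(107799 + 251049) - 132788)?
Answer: 1611883348933345/179424 ≈ 8.9837e+9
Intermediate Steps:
(420956 - 488610)*((-187066 + 103055)/(107799 + 251049) - 132788) = -67654*(-84011/358848 - 132788) = -67654*(-47650792235/358848) = 1611883348933345/179424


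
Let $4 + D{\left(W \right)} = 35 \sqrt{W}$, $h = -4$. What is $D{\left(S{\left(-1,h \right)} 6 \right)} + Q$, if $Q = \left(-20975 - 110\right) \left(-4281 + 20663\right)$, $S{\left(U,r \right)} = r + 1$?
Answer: $-345414474 + 105 i \sqrt{2} \approx -3.4541 \cdot 10^{8} + 148.49 i$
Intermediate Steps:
$S{\left(U,r \right)} = 1 + r$
$D{\left(W \right)} = -4 + 35 \sqrt{W}$
$Q = -345414470$ ($Q = \left(-21085\right) 16382 = -345414470$)
$D{\left(S{\left(-1,h \right)} 6 \right)} + Q = \left(-4 + 35 \sqrt{\left(1 - 4\right) 6}\right) - 345414470 = \left(-4 + 35 \sqrt{\left(-3\right) 6}\right) - 345414470 = \left(-4 + 35 \sqrt{-18}\right) - 345414470 = \left(-4 + 35 \cdot 3 i \sqrt{2}\right) - 345414470 = \left(-4 + 105 i \sqrt{2}\right) - 345414470 = -345414474 + 105 i \sqrt{2}$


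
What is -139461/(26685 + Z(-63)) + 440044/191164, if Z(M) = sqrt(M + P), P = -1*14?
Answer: -99517352469613/34031459831882 + 139461*I*sqrt(77)/712089302 ≈ -2.9243 + 0.0017186*I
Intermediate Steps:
P = -14
Z(M) = sqrt(-14 + M) (Z(M) = sqrt(M - 14) = sqrt(-14 + M))
-139461/(26685 + Z(-63)) + 440044/191164 = -139461/(26685 + sqrt(-14 - 63)) + 440044/191164 = -139461/(26685 + sqrt(-77)) + 440044*(1/191164) = -139461/(26685 + I*sqrt(77)) + 110011/47791 = 110011/47791 - 139461/(26685 + I*sqrt(77))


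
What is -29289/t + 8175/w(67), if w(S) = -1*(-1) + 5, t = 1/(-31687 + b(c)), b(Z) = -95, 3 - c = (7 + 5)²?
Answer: 1861728721/2 ≈ 9.3086e+8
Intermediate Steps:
c = -141 (c = 3 - (7 + 5)² = 3 - 1*12² = 3 - 1*144 = 3 - 144 = -141)
t = -1/31782 (t = 1/(-31687 - 95) = 1/(-31782) = -1/31782 ≈ -3.1464e-5)
w(S) = 6 (w(S) = 1 + 5 = 6)
-29289/t + 8175/w(67) = -29289/(-1/31782) + 8175/6 = -29289*(-31782) + 8175*(⅙) = 930862998 + 2725/2 = 1861728721/2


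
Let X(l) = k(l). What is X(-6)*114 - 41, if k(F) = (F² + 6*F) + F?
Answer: -725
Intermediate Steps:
k(F) = F² + 7*F
X(l) = l*(7 + l)
X(-6)*114 - 41 = -6*(7 - 6)*114 - 41 = -6*1*114 - 41 = -6*114 - 41 = -684 - 41 = -725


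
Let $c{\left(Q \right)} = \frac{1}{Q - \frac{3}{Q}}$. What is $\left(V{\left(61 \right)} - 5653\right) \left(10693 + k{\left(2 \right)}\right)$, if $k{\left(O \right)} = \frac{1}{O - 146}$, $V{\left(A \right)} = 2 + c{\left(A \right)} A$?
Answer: $- \frac{2940538452757}{48672} \approx -6.0415 \cdot 10^{7}$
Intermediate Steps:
$V{\left(A \right)} = 2 + \frac{A^{2}}{-3 + A^{2}}$ ($V{\left(A \right)} = 2 + \frac{A}{-3 + A^{2}} A = 2 + \frac{A^{2}}{-3 + A^{2}}$)
$k{\left(O \right)} = \frac{1}{-146 + O}$
$\left(V{\left(61 \right)} - 5653\right) \left(10693 + k{\left(2 \right)}\right) = \left(\frac{3 \left(-2 + 61^{2}\right)}{-3 + 61^{2}} - 5653\right) \left(10693 + \frac{1}{-146 + 2}\right) = \left(\frac{3 \left(-2 + 3721\right)}{-3 + 3721} - 5653\right) \left(10693 + \frac{1}{-144}\right) = \left(3 \cdot \frac{1}{3718} \cdot 3719 - 5653\right) \left(10693 - \frac{1}{144}\right) = \left(3 \cdot \frac{1}{3718} \cdot 3719 - 5653\right) \frac{1539791}{144} = \left(\frac{11157}{3718} - 5653\right) \frac{1539791}{144} = \left(- \frac{21006697}{3718}\right) \frac{1539791}{144} = - \frac{2940538452757}{48672}$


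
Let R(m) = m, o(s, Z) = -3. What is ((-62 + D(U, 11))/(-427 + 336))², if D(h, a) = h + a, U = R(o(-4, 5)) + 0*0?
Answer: 2916/8281 ≈ 0.35213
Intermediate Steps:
U = -3 (U = -3 + 0*0 = -3 + 0 = -3)
D(h, a) = a + h
((-62 + D(U, 11))/(-427 + 336))² = ((-62 + (11 - 3))/(-427 + 336))² = ((-62 + 8)/(-91))² = (-54*(-1/91))² = (54/91)² = 2916/8281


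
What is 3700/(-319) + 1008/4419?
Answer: -1780972/156629 ≈ -11.371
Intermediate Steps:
3700/(-319) + 1008/4419 = 3700*(-1/319) + 1008*(1/4419) = -3700/319 + 112/491 = -1780972/156629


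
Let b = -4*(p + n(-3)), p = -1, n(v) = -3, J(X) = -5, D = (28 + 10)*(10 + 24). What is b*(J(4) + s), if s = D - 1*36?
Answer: 20016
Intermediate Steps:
D = 1292 (D = 38*34 = 1292)
s = 1256 (s = 1292 - 1*36 = 1292 - 36 = 1256)
b = 16 (b = -4*(-1 - 3) = -4*(-4) = 16)
b*(J(4) + s) = 16*(-5 + 1256) = 16*1251 = 20016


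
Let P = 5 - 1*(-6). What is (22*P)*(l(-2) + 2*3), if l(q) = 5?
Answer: 2662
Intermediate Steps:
P = 11 (P = 5 + 6 = 11)
(22*P)*(l(-2) + 2*3) = (22*11)*(5 + 2*3) = 242*(5 + 6) = 242*11 = 2662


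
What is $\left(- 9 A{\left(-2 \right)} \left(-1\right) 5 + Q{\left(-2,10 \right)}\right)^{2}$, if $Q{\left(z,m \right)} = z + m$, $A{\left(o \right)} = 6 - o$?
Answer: $135424$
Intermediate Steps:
$Q{\left(z,m \right)} = m + z$
$\left(- 9 A{\left(-2 \right)} \left(-1\right) 5 + Q{\left(-2,10 \right)}\right)^{2} = \left(- 9 \left(6 - -2\right) \left(-1\right) 5 + \left(10 - 2\right)\right)^{2} = \left(- 9 \left(6 + 2\right) \left(-1\right) 5 + 8\right)^{2} = \left(- 9 \cdot 8 \left(-1\right) 5 + 8\right)^{2} = \left(- 9 \left(\left(-8\right) 5\right) + 8\right)^{2} = \left(\left(-9\right) \left(-40\right) + 8\right)^{2} = \left(360 + 8\right)^{2} = 368^{2} = 135424$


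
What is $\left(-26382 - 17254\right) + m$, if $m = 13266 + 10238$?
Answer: $-20132$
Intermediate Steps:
$m = 23504$
$\left(-26382 - 17254\right) + m = \left(-26382 - 17254\right) + 23504 = -43636 + 23504 = -20132$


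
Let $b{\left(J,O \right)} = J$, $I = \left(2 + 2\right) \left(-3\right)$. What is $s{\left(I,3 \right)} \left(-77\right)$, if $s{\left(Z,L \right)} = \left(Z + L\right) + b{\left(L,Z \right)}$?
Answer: $462$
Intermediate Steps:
$I = -12$ ($I = 4 \left(-3\right) = -12$)
$s{\left(Z,L \right)} = Z + 2 L$ ($s{\left(Z,L \right)} = \left(Z + L\right) + L = \left(L + Z\right) + L = Z + 2 L$)
$s{\left(I,3 \right)} \left(-77\right) = \left(-12 + 2 \cdot 3\right) \left(-77\right) = \left(-12 + 6\right) \left(-77\right) = \left(-6\right) \left(-77\right) = 462$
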